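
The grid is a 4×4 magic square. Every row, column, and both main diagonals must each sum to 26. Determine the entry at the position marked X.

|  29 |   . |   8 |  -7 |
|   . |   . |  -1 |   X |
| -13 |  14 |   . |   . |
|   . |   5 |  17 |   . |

26

Row 1 needs 26; the known cells sum to 30, so (1,2) = -4.
Using column 2: -4 + 14 + 5 + ? → (2,2) = 26 − 15 = 11.
Column 3 needs 26; the known cells sum to 24, so (3,3) = 2.
Using main diagonal: 29 + 11 + 2 + ? → (4,4) = 26 − 42 = -16.
Anti-diagonal: -7 + (-1) + 14 + ? = 26, so (4,1) = 20.
Row 3: -13 + 14 + 2 + ? = 26, so (3,4) = 23.
From column 1, 26 − (29 + (-13) + 20) gives (2,1) = -10.
Using column 4: -7 + 23 + (-16) + ? → (2,4) = 26 − 0 = 26.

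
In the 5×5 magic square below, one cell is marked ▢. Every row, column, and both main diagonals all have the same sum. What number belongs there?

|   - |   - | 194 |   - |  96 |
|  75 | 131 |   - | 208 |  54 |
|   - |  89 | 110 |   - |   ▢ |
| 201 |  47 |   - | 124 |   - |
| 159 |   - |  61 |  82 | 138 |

187

Anti-diagonal is complete and sums to 620; that is the magic constant.
Row 2 must total 620; the given cells sum to 468, so (2,3) = 152.
From row 5, 620 − (159 + 61 + 82 + 138) gives (5,2) = 180.
The remaining cell in column 2 is (1,2) = 620 − 447 = 173.
Column 3: 194 + 152 + 110 + 61 + ? = 620, so (4,3) = 103.
Main diagonal: 131 + 110 + 124 + 138 + ? = 620, so (1,1) = 117.
From row 1, 620 − (117 + 173 + 194 + 96) gives (1,4) = 40.
Using row 4: 201 + 47 + 103 + 124 + ? → (4,5) = 620 − 475 = 145.
From column 1, 620 − (117 + 75 + 201 + 159) gives (3,1) = 68.
From column 4, 620 − (40 + 208 + 124 + 82) gives (3,4) = 166.
Column 5: 96 + 54 + 145 + 138 + ? = 620, so (3,5) = 187.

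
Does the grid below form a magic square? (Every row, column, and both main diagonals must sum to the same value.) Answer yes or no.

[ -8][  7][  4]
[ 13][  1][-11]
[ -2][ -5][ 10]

Row 1: -8 + 7 + 4 = 3.
Row 2: 13 + 1 + (-11) = 3.
Row 3: -2 + (-5) + 10 = 3.
Column 1: -8 + 13 + (-2) = 3.
Column 2: 7 + 1 + (-5) = 3.
Column 3: 4 + (-11) + 10 = 3.
Main diagonal: -8 + 1 + 10 = 3.
Anti-diagonal: 4 + 1 + (-2) = 3.
All lines sum to 3.

Yes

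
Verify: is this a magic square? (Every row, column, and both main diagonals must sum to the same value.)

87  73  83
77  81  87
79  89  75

Row 1: 87 + 73 + 83 = 243.
Row 2: 77 + 81 + 87 = 245.
Row 3: 79 + 89 + 75 = 243.
Column 1: 87 + 77 + 79 = 243.
Column 2: 73 + 81 + 89 = 243.
Column 3: 83 + 87 + 75 = 245.
Main diagonal: 87 + 81 + 75 = 243.
Anti-diagonal: 83 + 81 + 79 = 243.

No — row 2 sums to 245 but main diagonal sums to 243.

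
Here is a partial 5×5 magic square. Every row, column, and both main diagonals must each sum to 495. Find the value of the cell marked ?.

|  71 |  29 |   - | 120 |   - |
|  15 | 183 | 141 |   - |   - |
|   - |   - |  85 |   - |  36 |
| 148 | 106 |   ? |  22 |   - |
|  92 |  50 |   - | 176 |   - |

Column 1 needs 495; the known cells sum to 326, so (3,1) = 169.
Column 2 needs 495; the known cells sum to 368, so (3,2) = 127.
From main diagonal, 495 − (71 + 183 + 85 + 22) gives (5,5) = 134.
Row 3: 169 + 127 + 85 + 36 + ? = 495, so (3,4) = 78.
Using row 5: 92 + 50 + 176 + 134 + ? → (5,3) = 495 − 452 = 43.
Column 4 needs 495; the known cells sum to 396, so (2,4) = 99.
From anti-diagonal, 495 − (99 + 85 + 106 + 92) gives (1,5) = 113.
Using row 1: 71 + 29 + 120 + 113 + ? → (1,3) = 495 − 333 = 162.
From row 2, 495 − (15 + 183 + 141 + 99) gives (2,5) = 57.
Column 3: 162 + 141 + 85 + 43 + ? = 495, so (4,3) = 64.

64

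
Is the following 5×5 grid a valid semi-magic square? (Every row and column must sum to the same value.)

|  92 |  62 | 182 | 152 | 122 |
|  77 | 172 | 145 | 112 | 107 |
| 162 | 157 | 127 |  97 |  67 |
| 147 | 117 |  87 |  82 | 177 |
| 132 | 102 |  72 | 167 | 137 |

Row 1: 92 + 62 + 182 + 152 + 122 = 610.
Row 2: 77 + 172 + 145 + 112 + 107 = 613.
Row 3: 162 + 157 + 127 + 97 + 67 = 610.
Row 4: 147 + 117 + 87 + 82 + 177 = 610.
Row 5: 132 + 102 + 72 + 167 + 137 = 610.
Column 1: 92 + 77 + 162 + 147 + 132 = 610.
Column 2: 62 + 172 + 157 + 117 + 102 = 610.
Column 3: 182 + 145 + 127 + 87 + 72 = 613.
Column 4: 152 + 112 + 97 + 82 + 167 = 610.
Column 5: 122 + 107 + 67 + 177 + 137 = 610.

No — column 2 sums to 610 but column 3 sums to 613.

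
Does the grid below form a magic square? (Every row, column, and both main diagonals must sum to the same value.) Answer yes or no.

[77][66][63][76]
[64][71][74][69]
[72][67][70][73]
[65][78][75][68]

No — column 3 sums to 282 but column 4 sums to 286.

Row 1: 77 + 66 + 63 + 76 = 282.
Row 2: 64 + 71 + 74 + 69 = 278.
Row 3: 72 + 67 + 70 + 73 = 282.
Row 4: 65 + 78 + 75 + 68 = 286.
Column 1: 77 + 64 + 72 + 65 = 278.
Column 2: 66 + 71 + 67 + 78 = 282.
Column 3: 63 + 74 + 70 + 75 = 282.
Column 4: 76 + 69 + 73 + 68 = 286.
Main diagonal: 77 + 71 + 70 + 68 = 286.
Anti-diagonal: 76 + 74 + 67 + 65 = 282.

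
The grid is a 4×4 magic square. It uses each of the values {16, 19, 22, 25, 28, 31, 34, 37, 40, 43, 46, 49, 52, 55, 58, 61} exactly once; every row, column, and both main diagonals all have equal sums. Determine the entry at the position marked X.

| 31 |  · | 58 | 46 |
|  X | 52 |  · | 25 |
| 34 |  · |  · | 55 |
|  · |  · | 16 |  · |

40

The 16 entries sum to 616, so each line sums to 616/4 = 154.
The remaining cell in row 1 is (1,2) = 154 − 135 = 19.
Column 4 must total 154; the given cells sum to 126, so (4,4) = 28.
The remaining cell in main diagonal is (3,3) = 154 − 111 = 43.
Row 3 needs 154; the known cells sum to 132, so (3,2) = 22.
Using column 2: 19 + 52 + 22 + ? → (4,2) = 154 − 93 = 61.
From column 3, 154 − (58 + 43 + 16) gives (2,3) = 37.
Using anti-diagonal: 46 + 37 + 22 + ? → (4,1) = 154 − 105 = 49.
Using row 2: 52 + 37 + 25 + ? → (2,1) = 154 − 114 = 40.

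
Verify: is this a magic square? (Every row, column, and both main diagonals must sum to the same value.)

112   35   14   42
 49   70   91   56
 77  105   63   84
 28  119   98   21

No — row 1 sums to 203 but main diagonal sums to 266.

Row 1: 112 + 35 + 14 + 42 = 203.
Row 2: 49 + 70 + 91 + 56 = 266.
Row 3: 77 + 105 + 63 + 84 = 329.
Row 4: 28 + 119 + 98 + 21 = 266.
Column 1: 112 + 49 + 77 + 28 = 266.
Column 2: 35 + 70 + 105 + 119 = 329.
Column 3: 14 + 91 + 63 + 98 = 266.
Column 4: 42 + 56 + 84 + 21 = 203.
Main diagonal: 112 + 70 + 63 + 21 = 266.
Anti-diagonal: 42 + 91 + 105 + 28 = 266.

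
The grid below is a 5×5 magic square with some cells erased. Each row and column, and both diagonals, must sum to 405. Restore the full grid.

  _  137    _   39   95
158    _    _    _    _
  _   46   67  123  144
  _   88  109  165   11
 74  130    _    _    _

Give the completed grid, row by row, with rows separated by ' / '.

116 137 18 39 95 / 158 4 60 81 102 / 25 46 67 123 144 / 32 88 109 165 11 / 74 130 151 -3 53

Row 3 must total 405; the given cells sum to 380, so (3,1) = 25.
From row 4, 405 − (88 + 109 + 165 + 11) gives (4,1) = 32.
Column 1 must total 405; the given cells sum to 289, so (1,1) = 116.
Column 2: 137 + 46 + 88 + 130 + ? = 405, so (2,2) = 4.
The remaining cell in main diagonal is (5,5) = 405 − 352 = 53.
The remaining cell in anti-diagonal is (2,4) = 405 − 324 = 81.
Row 1 must total 405; the given cells sum to 387, so (1,3) = 18.
Using column 4: 39 + 81 + 123 + 165 + ? → (5,4) = 405 − 408 = -3.
Column 5 needs 405; the known cells sum to 303, so (2,5) = 102.
Row 2 must total 405; the given cells sum to 345, so (2,3) = 60.
Row 5: 74 + 130 + (-3) + 53 + ? = 405, so (5,3) = 151.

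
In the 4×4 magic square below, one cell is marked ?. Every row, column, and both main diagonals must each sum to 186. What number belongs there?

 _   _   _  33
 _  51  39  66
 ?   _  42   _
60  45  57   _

From row 2, 186 − (51 + 39 + 66) gives (2,1) = 30.
The remaining cell in row 4 is (4,4) = 186 − 162 = 24.
Using column 3: 39 + 42 + 57 + ? → (1,3) = 186 − 138 = 48.
Column 4: 33 + 66 + 24 + ? = 186, so (3,4) = 63.
Main diagonal must total 186; the given cells sum to 117, so (1,1) = 69.
Using anti-diagonal: 33 + 39 + 60 + ? → (3,2) = 186 − 132 = 54.
Row 1 must total 186; the given cells sum to 150, so (1,2) = 36.
The remaining cell in row 3 is (3,1) = 186 − 159 = 27.

27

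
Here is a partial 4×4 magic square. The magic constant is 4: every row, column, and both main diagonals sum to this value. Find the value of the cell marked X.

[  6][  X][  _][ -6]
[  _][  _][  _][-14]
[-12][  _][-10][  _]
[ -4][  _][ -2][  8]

Row 4 must total 4; the given cells sum to 2, so (4,2) = 2.
Using column 1: 6 + (-12) + (-4) + ? → (2,1) = 4 − (-10) = 14.
Column 4 must total 4; the given cells sum to -12, so (3,4) = 16.
Main diagonal: 6 + (-10) + 8 + ? = 4, so (2,2) = 0.
The remaining cell in row 2 is (2,3) = 4 − 0 = 4.
Using row 3: -12 + (-10) + 16 + ? → (3,2) = 4 − (-6) = 10.
Column 2 must total 4; the given cells sum to 12, so (1,2) = -8.

-8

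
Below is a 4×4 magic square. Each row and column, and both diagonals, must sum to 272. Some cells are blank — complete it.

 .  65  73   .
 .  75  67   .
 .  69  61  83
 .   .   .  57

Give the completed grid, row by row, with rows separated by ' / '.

79 65 73 55 / 53 75 67 77 / 59 69 61 83 / 81 63 71 57

Row 3: 69 + 61 + 83 + ? = 272, so (3,1) = 59.
Column 2 must total 272; the given cells sum to 209, so (4,2) = 63.
Column 3 must total 272; the given cells sum to 201, so (4,3) = 71.
Main diagonal must total 272; the given cells sum to 193, so (1,1) = 79.
Row 1 needs 272; the known cells sum to 217, so (1,4) = 55.
The remaining cell in row 4 is (4,1) = 272 − 191 = 81.
Column 1 must total 272; the given cells sum to 219, so (2,1) = 53.
Column 4: 55 + 83 + 57 + ? = 272, so (2,4) = 77.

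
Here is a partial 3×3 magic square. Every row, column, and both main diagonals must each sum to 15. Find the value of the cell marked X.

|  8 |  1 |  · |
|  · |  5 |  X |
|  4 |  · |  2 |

7

Row 1 needs 15; the known cells sum to 9, so (1,3) = 6.
Row 3 must total 15; the given cells sum to 6, so (3,2) = 9.
Column 1 must total 15; the given cells sum to 12, so (2,1) = 3.
Column 3 needs 15; the known cells sum to 8, so (2,3) = 7.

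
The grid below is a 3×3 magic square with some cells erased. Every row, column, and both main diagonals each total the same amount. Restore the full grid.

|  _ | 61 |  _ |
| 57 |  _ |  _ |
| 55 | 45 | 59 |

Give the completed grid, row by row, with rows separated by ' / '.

47 61 51 / 57 53 49 / 55 45 59

Row 3 is already complete: 55 + 45 + 59 = 159, so that is the magic constant.
From column 1, 159 − (57 + 55) gives (1,1) = 47.
The remaining cell in column 2 is (2,2) = 159 − 106 = 53.
From anti-diagonal, 159 − (53 + 55) gives (1,3) = 51.
From row 2, 159 − (57 + 53) gives (2,3) = 49.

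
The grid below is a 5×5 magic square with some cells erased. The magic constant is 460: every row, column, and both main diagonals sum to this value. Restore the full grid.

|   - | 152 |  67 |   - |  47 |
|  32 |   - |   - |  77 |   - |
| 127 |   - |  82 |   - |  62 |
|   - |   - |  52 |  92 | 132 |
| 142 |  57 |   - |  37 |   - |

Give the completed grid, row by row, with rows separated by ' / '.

Using anti-diagonal: 47 + 77 + 82 + 142 + ? → (4,2) = 460 − 348 = 112.
Row 4 needs 460; the known cells sum to 388, so (4,1) = 72.
The remaining cell in column 1 is (1,1) = 460 − 373 = 87.
Row 1: 87 + 152 + 67 + 47 + ? = 460, so (1,4) = 107.
Column 4: 107 + 77 + 92 + 37 + ? = 460, so (3,4) = 147.
The remaining cell in row 3 is (3,2) = 460 − 418 = 42.
Column 2 must total 460; the given cells sum to 363, so (2,2) = 97.
From main diagonal, 460 − (87 + 97 + 82 + 92) gives (5,5) = 102.
Row 5 needs 460; the known cells sum to 338, so (5,3) = 122.
Column 3 must total 460; the given cells sum to 323, so (2,3) = 137.
Using column 5: 47 + 62 + 132 + 102 + ? → (2,5) = 460 − 343 = 117.

87 152 67 107 47 / 32 97 137 77 117 / 127 42 82 147 62 / 72 112 52 92 132 / 142 57 122 37 102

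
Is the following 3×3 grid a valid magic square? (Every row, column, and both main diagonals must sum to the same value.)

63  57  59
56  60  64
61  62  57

Row 1: 63 + 57 + 59 = 179.
Row 2: 56 + 60 + 64 = 180.
Row 3: 61 + 62 + 57 = 180.
Column 1: 63 + 56 + 61 = 180.
Column 2: 57 + 60 + 62 = 179.
Column 3: 59 + 64 + 57 = 180.
Main diagonal: 63 + 60 + 57 = 180.
Anti-diagonal: 59 + 60 + 61 = 180.

No — anti-diagonal sums to 180 but column 2 sums to 179.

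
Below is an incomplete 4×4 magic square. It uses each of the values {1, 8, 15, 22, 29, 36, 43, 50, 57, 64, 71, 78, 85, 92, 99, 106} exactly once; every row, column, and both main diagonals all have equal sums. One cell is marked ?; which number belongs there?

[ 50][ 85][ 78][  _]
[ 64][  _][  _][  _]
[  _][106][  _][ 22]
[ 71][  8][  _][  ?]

The 16 entries sum to 856, so each line sums to 856/4 = 214.
Using row 1: 50 + 85 + 78 + ? → (1,4) = 214 − 213 = 1.
Column 1 needs 214; the known cells sum to 185, so (3,1) = 29.
From column 2, 214 − (85 + 106 + 8) gives (2,2) = 15.
Using anti-diagonal: 1 + 106 + 71 + ? → (2,3) = 214 − 178 = 36.
Row 2 must total 214; the given cells sum to 115, so (2,4) = 99.
Row 3 needs 214; the known cells sum to 157, so (3,3) = 57.
From column 3, 214 − (78 + 36 + 57) gives (4,3) = 43.
Column 4 needs 214; the known cells sum to 122, so (4,4) = 92.

92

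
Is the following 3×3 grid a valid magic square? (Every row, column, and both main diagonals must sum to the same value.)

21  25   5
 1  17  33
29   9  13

Row 1: 21 + 25 + 5 = 51.
Row 2: 1 + 17 + 33 = 51.
Row 3: 29 + 9 + 13 = 51.
Column 1: 21 + 1 + 29 = 51.
Column 2: 25 + 17 + 9 = 51.
Column 3: 5 + 33 + 13 = 51.
Main diagonal: 21 + 17 + 13 = 51.
Anti-diagonal: 5 + 17 + 29 = 51.
All lines sum to 51.

Yes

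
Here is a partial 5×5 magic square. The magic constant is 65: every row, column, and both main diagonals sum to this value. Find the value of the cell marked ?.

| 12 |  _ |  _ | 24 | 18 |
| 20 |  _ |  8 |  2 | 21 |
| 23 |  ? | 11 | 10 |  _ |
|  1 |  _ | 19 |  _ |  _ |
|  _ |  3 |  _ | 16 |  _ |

Using row 2: 20 + 8 + 2 + 21 + ? → (2,2) = 65 − 51 = 14.
Using column 1: 12 + 20 + 23 + 1 + ? → (5,1) = 65 − 56 = 9.
Column 4: 24 + 2 + 10 + 16 + ? = 65, so (4,4) = 13.
The remaining cell in main diagonal is (5,5) = 65 − 50 = 15.
Anti-diagonal needs 65; the known cells sum to 40, so (4,2) = 25.
Row 4 must total 65; the given cells sum to 58, so (4,5) = 7.
Row 5: 9 + 3 + 16 + 15 + ? = 65, so (5,3) = 22.
Column 3: 8 + 11 + 19 + 22 + ? = 65, so (1,3) = 5.
Using column 5: 18 + 21 + 7 + 15 + ? → (3,5) = 65 − 61 = 4.
The remaining cell in row 1 is (1,2) = 65 − 59 = 6.
The remaining cell in row 3 is (3,2) = 65 − 48 = 17.

17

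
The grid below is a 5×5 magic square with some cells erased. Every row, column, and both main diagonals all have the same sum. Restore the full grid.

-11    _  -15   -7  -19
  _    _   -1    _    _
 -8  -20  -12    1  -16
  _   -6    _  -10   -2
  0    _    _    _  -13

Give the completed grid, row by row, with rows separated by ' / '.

Row 3 is already complete: -8 + -20 + -12 + 1 + -16 = -55, so that is the magic constant.
The remaining cell in row 1 is (1,2) = -55 − (-52) = -3.
Using column 5: -19 + (-16) + (-2) + (-13) + ? → (2,5) = -55 − (-50) = -5.
Main diagonal: -11 + (-12) + (-10) + (-13) + ? = -55, so (2,2) = -9.
The remaining cell in anti-diagonal is (2,4) = -55 − (-37) = -18.
Row 2 must total -55; the given cells sum to -33, so (2,1) = -22.
The remaining cell in column 1 is (4,1) = -55 − (-41) = -14.
Using column 2: -3 + (-9) + (-20) + (-6) + ? → (5,2) = -55 − (-38) = -17.
The remaining cell in column 4 is (5,4) = -55 − (-34) = -21.
Row 4 needs -55; the known cells sum to -32, so (4,3) = -23.
The remaining cell in row 5 is (5,3) = -55 − (-51) = -4.

-11 -3 -15 -7 -19 / -22 -9 -1 -18 -5 / -8 -20 -12 1 -16 / -14 -6 -23 -10 -2 / 0 -17 -4 -21 -13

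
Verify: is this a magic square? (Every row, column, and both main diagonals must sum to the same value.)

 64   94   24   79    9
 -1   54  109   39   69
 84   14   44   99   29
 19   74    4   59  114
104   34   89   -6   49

Yes

Row 1: 64 + 94 + 24 + 79 + 9 = 270.
Row 2: -1 + 54 + 109 + 39 + 69 = 270.
Row 3: 84 + 14 + 44 + 99 + 29 = 270.
Row 4: 19 + 74 + 4 + 59 + 114 = 270.
Row 5: 104 + 34 + 89 + (-6) + 49 = 270.
Column 1: 64 + (-1) + 84 + 19 + 104 = 270.
Column 2: 94 + 54 + 14 + 74 + 34 = 270.
Column 3: 24 + 109 + 44 + 4 + 89 = 270.
Column 4: 79 + 39 + 99 + 59 + (-6) = 270.
Column 5: 9 + 69 + 29 + 114 + 49 = 270.
Main diagonal: 64 + 54 + 44 + 59 + 49 = 270.
Anti-diagonal: 9 + 39 + 44 + 74 + 104 = 270.
All lines sum to 270.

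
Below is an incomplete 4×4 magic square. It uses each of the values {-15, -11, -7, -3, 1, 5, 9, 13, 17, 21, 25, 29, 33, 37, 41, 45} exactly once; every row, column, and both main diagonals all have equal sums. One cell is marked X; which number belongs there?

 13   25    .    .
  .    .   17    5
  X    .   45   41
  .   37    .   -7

-15

The 16 entries sum to 240, so each line sums to 240/4 = 60.
Column 4: 5 + 41 + (-7) + ? = 60, so (1,4) = 21.
Using main diagonal: 13 + 45 + (-7) + ? → (2,2) = 60 − 51 = 9.
Using row 1: 13 + 25 + 21 + ? → (1,3) = 60 − 59 = 1.
Using row 2: 9 + 17 + 5 + ? → (2,1) = 60 − 31 = 29.
The remaining cell in column 2 is (3,2) = 60 − 71 = -11.
From column 3, 60 − (1 + 17 + 45) gives (4,3) = -3.
From anti-diagonal, 60 − (21 + 17 + (-11)) gives (4,1) = 33.
Using row 3: -11 + 45 + 41 + ? → (3,1) = 60 − 75 = -15.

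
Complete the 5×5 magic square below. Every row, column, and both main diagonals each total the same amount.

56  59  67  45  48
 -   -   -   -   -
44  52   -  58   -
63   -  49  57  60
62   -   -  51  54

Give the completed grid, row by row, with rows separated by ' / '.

Row 1 is already complete: 56 + 59 + 67 + 45 + 48 = 275, so that is the magic constant.
The remaining cell in row 4 is (4,2) = 275 − 229 = 46.
Column 1 needs 275; the known cells sum to 225, so (2,1) = 50.
Using column 4: 45 + 58 + 57 + 51 + ? → (2,4) = 275 − 211 = 64.
Anti-diagonal needs 275; the known cells sum to 220, so (3,3) = 55.
Row 3 needs 275; the known cells sum to 209, so (3,5) = 66.
From column 5, 275 − (48 + 66 + 60 + 54) gives (2,5) = 47.
Using main diagonal: 56 + 55 + 57 + 54 + ? → (2,2) = 275 − 222 = 53.
Row 2: 50 + 53 + 64 + 47 + ? = 275, so (2,3) = 61.
Column 2 needs 275; the known cells sum to 210, so (5,2) = 65.
The remaining cell in column 3 is (5,3) = 275 − 232 = 43.

56 59 67 45 48 / 50 53 61 64 47 / 44 52 55 58 66 / 63 46 49 57 60 / 62 65 43 51 54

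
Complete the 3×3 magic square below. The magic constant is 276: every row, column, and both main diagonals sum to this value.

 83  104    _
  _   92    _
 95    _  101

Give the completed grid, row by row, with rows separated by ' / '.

Using row 1: 83 + 104 + ? → (1,3) = 276 − 187 = 89.
Row 3 must total 276; the given cells sum to 196, so (3,2) = 80.
Column 1 needs 276; the known cells sum to 178, so (2,1) = 98.
Column 3 must total 276; the given cells sum to 190, so (2,3) = 86.

83 104 89 / 98 92 86 / 95 80 101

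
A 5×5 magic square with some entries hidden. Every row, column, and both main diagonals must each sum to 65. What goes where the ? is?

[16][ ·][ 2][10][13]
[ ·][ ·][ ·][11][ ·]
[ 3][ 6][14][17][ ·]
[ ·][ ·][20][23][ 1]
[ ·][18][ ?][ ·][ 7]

Row 1: 16 + 2 + 10 + 13 + ? = 65, so (1,2) = 24.
Row 3: 3 + 6 + 14 + 17 + ? = 65, so (3,5) = 25.
The remaining cell in column 4 is (5,4) = 65 − 61 = 4.
Column 5 must total 65; the given cells sum to 46, so (2,5) = 19.
From main diagonal, 65 − (16 + 14 + 23 + 7) gives (2,2) = 5.
The remaining cell in column 2 is (4,2) = 65 − 53 = 12.
Anti-diagonal must total 65; the given cells sum to 50, so (5,1) = 15.
From row 4, 65 − (12 + 20 + 23 + 1) gives (4,1) = 9.
The remaining cell in row 5 is (5,3) = 65 − 44 = 21.

21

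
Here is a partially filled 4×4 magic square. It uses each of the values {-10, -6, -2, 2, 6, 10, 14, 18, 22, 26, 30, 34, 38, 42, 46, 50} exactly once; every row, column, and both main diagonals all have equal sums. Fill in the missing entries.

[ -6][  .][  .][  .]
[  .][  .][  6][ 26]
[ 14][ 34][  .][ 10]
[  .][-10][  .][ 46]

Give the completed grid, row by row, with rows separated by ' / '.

-6 38 50 -2 / 30 18 6 26 / 14 34 22 10 / 42 -10 2 46

The 16 entries sum to 320, so each line sums to 320/4 = 80.
The remaining cell in row 3 is (3,3) = 80 − 58 = 22.
Using column 4: 26 + 10 + 46 + ? → (1,4) = 80 − 82 = -2.
Main diagonal must total 80; the given cells sum to 62, so (2,2) = 18.
From anti-diagonal, 80 − (-2 + 6 + 34) gives (4,1) = 42.
Row 2: 18 + 6 + 26 + ? = 80, so (2,1) = 30.
Using row 4: 42 + (-10) + 46 + ? → (4,3) = 80 − 78 = 2.
Column 2 needs 80; the known cells sum to 42, so (1,2) = 38.
Column 3 needs 80; the known cells sum to 30, so (1,3) = 50.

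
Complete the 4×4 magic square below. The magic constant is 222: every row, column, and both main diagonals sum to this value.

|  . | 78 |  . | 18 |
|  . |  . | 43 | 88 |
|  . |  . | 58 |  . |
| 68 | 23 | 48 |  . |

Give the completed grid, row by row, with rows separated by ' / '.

53 78 73 18 / 63 28 43 88 / 38 93 58 33 / 68 23 48 83

From row 4, 222 − (68 + 23 + 48) gives (4,4) = 83.
Column 3 needs 222; the known cells sum to 149, so (1,3) = 73.
The remaining cell in column 4 is (3,4) = 222 − 189 = 33.
Anti-diagonal needs 222; the known cells sum to 129, so (3,2) = 93.
From row 1, 222 − (78 + 73 + 18) gives (1,1) = 53.
Row 3 needs 222; the known cells sum to 184, so (3,1) = 38.
Column 1: 53 + 38 + 68 + ? = 222, so (2,1) = 63.
From column 2, 222 − (78 + 93 + 23) gives (2,2) = 28.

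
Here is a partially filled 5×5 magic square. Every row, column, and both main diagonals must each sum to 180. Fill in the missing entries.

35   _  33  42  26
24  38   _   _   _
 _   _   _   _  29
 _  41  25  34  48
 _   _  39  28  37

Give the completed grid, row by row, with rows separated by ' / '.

35 44 33 42 26 / 24 38 47 31 40 / 43 27 36 45 29 / 32 41 25 34 48 / 46 30 39 28 37

From row 1, 180 − (35 + 33 + 42 + 26) gives (1,2) = 44.
Row 4 needs 180; the known cells sum to 148, so (4,1) = 32.
Column 5: 26 + 29 + 48 + 37 + ? = 180, so (2,5) = 40.
Using main diagonal: 35 + 38 + 34 + 37 + ? → (3,3) = 180 − 144 = 36.
Column 3: 33 + 36 + 25 + 39 + ? = 180, so (2,3) = 47.
Row 2: 24 + 38 + 47 + 40 + ? = 180, so (2,4) = 31.
Column 4 needs 180; the known cells sum to 135, so (3,4) = 45.
Anti-diagonal needs 180; the known cells sum to 134, so (5,1) = 46.
From row 5, 180 − (46 + 39 + 28 + 37) gives (5,2) = 30.
Using column 1: 35 + 24 + 32 + 46 + ? → (3,1) = 180 − 137 = 43.
Column 2 must total 180; the given cells sum to 153, so (3,2) = 27.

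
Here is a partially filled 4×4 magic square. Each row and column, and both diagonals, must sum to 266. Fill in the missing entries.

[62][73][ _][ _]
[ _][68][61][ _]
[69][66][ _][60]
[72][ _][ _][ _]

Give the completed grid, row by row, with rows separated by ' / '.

Row 3 must total 266; the given cells sum to 195, so (3,3) = 71.
Column 1 must total 266; the given cells sum to 203, so (2,1) = 63.
Column 2 needs 266; the known cells sum to 207, so (4,2) = 59.
Using main diagonal: 62 + 68 + 71 + ? → (4,4) = 266 − 201 = 65.
From anti-diagonal, 266 − (61 + 66 + 72) gives (1,4) = 67.
From row 1, 266 − (62 + 73 + 67) gives (1,3) = 64.
The remaining cell in row 2 is (2,4) = 266 − 192 = 74.
The remaining cell in row 4 is (4,3) = 266 − 196 = 70.

62 73 64 67 / 63 68 61 74 / 69 66 71 60 / 72 59 70 65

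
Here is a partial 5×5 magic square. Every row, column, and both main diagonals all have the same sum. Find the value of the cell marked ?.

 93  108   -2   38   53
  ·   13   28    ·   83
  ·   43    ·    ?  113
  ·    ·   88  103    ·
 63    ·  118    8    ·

73

Row 1 is complete and sums to 290; that is the magic constant.
Column 3 needs 290; the known cells sum to 232, so (3,3) = 58.
From main diagonal, 290 − (93 + 13 + 58 + 103) gives (5,5) = 23.
Row 5 needs 290; the known cells sum to 212, so (5,2) = 78.
Column 2 must total 290; the given cells sum to 242, so (4,2) = 48.
Column 5: 53 + 83 + 113 + 23 + ? = 290, so (4,5) = 18.
Anti-diagonal must total 290; the given cells sum to 222, so (2,4) = 68.
Using row 2: 13 + 28 + 68 + 83 + ? → (2,1) = 290 − 192 = 98.
Row 4 needs 290; the known cells sum to 257, so (4,1) = 33.
From column 1, 290 − (93 + 98 + 33 + 63) gives (3,1) = 3.
Column 4: 38 + 68 + 103 + 8 + ? = 290, so (3,4) = 73.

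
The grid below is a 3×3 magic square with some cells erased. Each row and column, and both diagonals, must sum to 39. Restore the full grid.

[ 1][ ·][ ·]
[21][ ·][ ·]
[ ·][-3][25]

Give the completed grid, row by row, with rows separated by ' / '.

From row 3, 39 − (-3 + 25) gives (3,1) = 17.
Main diagonal needs 39; the known cells sum to 26, so (2,2) = 13.
Anti-diagonal: 13 + 17 + ? = 39, so (1,3) = 9.
Row 1 must total 39; the given cells sum to 10, so (1,2) = 29.
From row 2, 39 − (21 + 13) gives (2,3) = 5.

1 29 9 / 21 13 5 / 17 -3 25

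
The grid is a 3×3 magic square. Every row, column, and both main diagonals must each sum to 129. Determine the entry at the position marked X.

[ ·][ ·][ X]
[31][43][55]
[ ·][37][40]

The remaining cell in row 3 is (3,1) = 129 − 77 = 52.
From column 1, 129 − (31 + 52) gives (1,1) = 46.
Using column 2: 43 + 37 + ? → (1,2) = 129 − 80 = 49.
Column 3 needs 129; the known cells sum to 95, so (1,3) = 34.

34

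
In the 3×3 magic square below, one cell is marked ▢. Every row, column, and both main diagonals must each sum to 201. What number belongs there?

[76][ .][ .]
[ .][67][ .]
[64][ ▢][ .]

From column 1, 201 − (76 + 64) gives (2,1) = 61.
Main diagonal must total 201; the given cells sum to 143, so (3,3) = 58.
Using anti-diagonal: 67 + 64 + ? → (1,3) = 201 − 131 = 70.
Row 1 needs 201; the known cells sum to 146, so (1,2) = 55.
Row 2 must total 201; the given cells sum to 128, so (2,3) = 73.
Row 3 needs 201; the known cells sum to 122, so (3,2) = 79.

79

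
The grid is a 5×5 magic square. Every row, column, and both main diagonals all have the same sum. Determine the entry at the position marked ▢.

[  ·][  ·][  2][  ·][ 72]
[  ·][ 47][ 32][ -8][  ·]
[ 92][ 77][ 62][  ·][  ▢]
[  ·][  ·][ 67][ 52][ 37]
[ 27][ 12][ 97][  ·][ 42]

Column 3 is complete and sums to 260; that is the magic constant.
From row 5, 260 − (27 + 12 + 97 + 42) gives (5,4) = 82.
Using main diagonal: 47 + 62 + 52 + 42 + ? → (1,1) = 260 − 203 = 57.
The remaining cell in anti-diagonal is (4,2) = 260 − 153 = 107.
Row 4 must total 260; the given cells sum to 263, so (4,1) = -3.
Column 1 needs 260; the known cells sum to 173, so (2,1) = 87.
From column 2, 260 − (47 + 77 + 107 + 12) gives (1,2) = 17.
Row 1: 57 + 17 + 2 + 72 + ? = 260, so (1,4) = 112.
Row 2: 87 + 47 + 32 + (-8) + ? = 260, so (2,5) = 102.
Column 4 must total 260; the given cells sum to 238, so (3,4) = 22.
Column 5 must total 260; the given cells sum to 253, so (3,5) = 7.

7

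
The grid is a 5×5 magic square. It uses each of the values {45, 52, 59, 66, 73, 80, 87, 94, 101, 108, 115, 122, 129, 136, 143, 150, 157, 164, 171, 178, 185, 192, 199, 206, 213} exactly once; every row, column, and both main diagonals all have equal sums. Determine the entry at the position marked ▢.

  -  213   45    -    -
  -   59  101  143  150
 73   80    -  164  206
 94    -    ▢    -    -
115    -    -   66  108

The 25 entries sum to 3225, so each line sums to 3225/5 = 645.
Row 2 needs 645; the known cells sum to 453, so (2,1) = 192.
The remaining cell in row 3 is (3,3) = 645 − 523 = 122.
The remaining cell in column 1 is (1,1) = 645 − 474 = 171.
From main diagonal, 645 − (171 + 59 + 122 + 108) gives (4,4) = 185.
From column 4, 645 − (143 + 164 + 185 + 66) gives (1,4) = 87.
Row 1 needs 645; the known cells sum to 516, so (1,5) = 129.
Using column 5: 129 + 150 + 206 + 108 + ? → (4,5) = 645 − 593 = 52.
Anti-diagonal needs 645; the known cells sum to 509, so (4,2) = 136.
Using row 4: 94 + 136 + 185 + 52 + ? → (4,3) = 645 − 467 = 178.

178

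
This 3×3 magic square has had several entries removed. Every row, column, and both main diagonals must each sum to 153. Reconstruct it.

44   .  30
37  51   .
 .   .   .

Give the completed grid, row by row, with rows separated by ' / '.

From row 1, 153 − (44 + 30) gives (1,2) = 79.
Row 2: 37 + 51 + ? = 153, so (2,3) = 65.
Column 1: 44 + 37 + ? = 153, so (3,1) = 72.
Using column 2: 79 + 51 + ? → (3,2) = 153 − 130 = 23.
Column 3: 30 + 65 + ? = 153, so (3,3) = 58.

44 79 30 / 37 51 65 / 72 23 58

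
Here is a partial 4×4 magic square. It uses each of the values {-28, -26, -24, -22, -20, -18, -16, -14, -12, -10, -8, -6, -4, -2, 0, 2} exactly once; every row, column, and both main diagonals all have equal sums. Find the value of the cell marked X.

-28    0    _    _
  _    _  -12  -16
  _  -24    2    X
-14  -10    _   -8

-26

The 16 entries sum to -208, so each line sums to -208/4 = -52.
Row 4 must total -52; the given cells sum to -32, so (4,3) = -20.
Using column 2: 0 + (-24) + (-10) + ? → (2,2) = -52 − (-34) = -18.
From column 3, -52 − (-12 + 2 + (-20)) gives (1,3) = -22.
The remaining cell in anti-diagonal is (1,4) = -52 − (-50) = -2.
Row 2 must total -52; the given cells sum to -46, so (2,1) = -6.
Column 1: -28 + (-6) + (-14) + ? = -52, so (3,1) = -4.
Using column 4: -2 + (-16) + (-8) + ? → (3,4) = -52 − (-26) = -26.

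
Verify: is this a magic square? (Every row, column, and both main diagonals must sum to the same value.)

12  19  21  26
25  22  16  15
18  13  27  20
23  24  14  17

Row 1: 12 + 19 + 21 + 26 = 78.
Row 2: 25 + 22 + 16 + 15 = 78.
Row 3: 18 + 13 + 27 + 20 = 78.
Row 4: 23 + 24 + 14 + 17 = 78.
Column 1: 12 + 25 + 18 + 23 = 78.
Column 2: 19 + 22 + 13 + 24 = 78.
Column 3: 21 + 16 + 27 + 14 = 78.
Column 4: 26 + 15 + 20 + 17 = 78.
Main diagonal: 12 + 22 + 27 + 17 = 78.
Anti-diagonal: 26 + 16 + 13 + 23 = 78.
All lines sum to 78.

Yes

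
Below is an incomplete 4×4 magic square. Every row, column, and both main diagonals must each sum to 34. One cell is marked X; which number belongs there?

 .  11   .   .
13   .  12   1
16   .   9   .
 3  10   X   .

The remaining cell in row 2 is (2,2) = 34 − 26 = 8.
Column 1 needs 34; the known cells sum to 32, so (1,1) = 2.
From column 2, 34 − (11 + 8 + 10) gives (3,2) = 5.
Main diagonal needs 34; the known cells sum to 19, so (4,4) = 15.
Anti-diagonal: 12 + 5 + 3 + ? = 34, so (1,4) = 14.
The remaining cell in row 1 is (1,3) = 34 − 27 = 7.
Using row 3: 16 + 5 + 9 + ? → (3,4) = 34 − 30 = 4.
Using row 4: 3 + 10 + 15 + ? → (4,3) = 34 − 28 = 6.

6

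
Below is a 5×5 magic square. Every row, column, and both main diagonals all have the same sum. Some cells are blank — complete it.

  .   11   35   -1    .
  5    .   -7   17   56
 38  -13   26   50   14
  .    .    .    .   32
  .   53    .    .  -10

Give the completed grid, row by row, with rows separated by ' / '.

Row 3 is already complete: 38 + -13 + 26 + 50 + 14 = 115, so that is the magic constant.
Row 2 must total 115; the given cells sum to 71, so (2,2) = 44.
Column 2 needs 115; the known cells sum to 95, so (4,2) = 20.
Column 5 must total 115; the given cells sum to 92, so (1,5) = 23.
Anti-diagonal needs 115; the known cells sum to 86, so (5,1) = 29.
The remaining cell in row 1 is (1,1) = 115 − 68 = 47.
From column 1, 115 − (47 + 5 + 38 + 29) gives (4,1) = -4.
Main diagonal needs 115; the known cells sum to 107, so (4,4) = 8.
Row 4 needs 115; the known cells sum to 56, so (4,3) = 59.
Using column 3: 35 + (-7) + 26 + 59 + ? → (5,3) = 115 − 113 = 2.
Column 4 needs 115; the known cells sum to 74, so (5,4) = 41.

47 11 35 -1 23 / 5 44 -7 17 56 / 38 -13 26 50 14 / -4 20 59 8 32 / 29 53 2 41 -10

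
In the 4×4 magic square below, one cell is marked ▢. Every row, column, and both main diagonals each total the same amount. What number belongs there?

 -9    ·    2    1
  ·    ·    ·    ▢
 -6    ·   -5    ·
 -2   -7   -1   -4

Row 4 is complete and sums to -14; that is the magic constant.
Row 1: -9 + 2 + 1 + ? = -14, so (1,2) = -8.
Column 1: -9 + (-6) + (-2) + ? = -14, so (2,1) = 3.
The remaining cell in column 3 is (2,3) = -14 − (-4) = -10.
Main diagonal must total -14; the given cells sum to -18, so (2,2) = 4.
The remaining cell in anti-diagonal is (3,2) = -14 − (-11) = -3.
Row 2 needs -14; the known cells sum to -3, so (2,4) = -11.

-11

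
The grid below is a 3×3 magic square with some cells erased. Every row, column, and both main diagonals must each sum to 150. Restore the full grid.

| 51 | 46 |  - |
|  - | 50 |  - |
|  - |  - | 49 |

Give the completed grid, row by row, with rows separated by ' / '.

The remaining cell in row 1 is (1,3) = 150 − 97 = 53.
Column 2 must total 150; the given cells sum to 96, so (3,2) = 54.
Using column 3: 53 + 49 + ? → (2,3) = 150 − 102 = 48.
Anti-diagonal must total 150; the given cells sum to 103, so (3,1) = 47.
The remaining cell in row 2 is (2,1) = 150 − 98 = 52.

51 46 53 / 52 50 48 / 47 54 49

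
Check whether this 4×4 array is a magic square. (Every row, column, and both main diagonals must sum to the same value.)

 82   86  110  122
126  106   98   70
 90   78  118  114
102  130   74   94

Row 1: 82 + 86 + 110 + 122 = 400.
Row 2: 126 + 106 + 98 + 70 = 400.
Row 3: 90 + 78 + 118 + 114 = 400.
Row 4: 102 + 130 + 74 + 94 = 400.
Column 1: 82 + 126 + 90 + 102 = 400.
Column 2: 86 + 106 + 78 + 130 = 400.
Column 3: 110 + 98 + 118 + 74 = 400.
Column 4: 122 + 70 + 114 + 94 = 400.
Main diagonal: 82 + 106 + 118 + 94 = 400.
Anti-diagonal: 122 + 98 + 78 + 102 = 400.
All lines sum to 400.

Yes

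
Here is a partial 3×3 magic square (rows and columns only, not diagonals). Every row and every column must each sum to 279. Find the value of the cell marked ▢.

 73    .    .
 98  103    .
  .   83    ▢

Row 2 must total 279; the given cells sum to 201, so (2,3) = 78.
Column 1: 73 + 98 + ? = 279, so (3,1) = 108.
Using column 2: 103 + 83 + ? → (1,2) = 279 − 186 = 93.
Using row 1: 73 + 93 + ? → (1,3) = 279 − 166 = 113.
Using row 3: 108 + 83 + ? → (3,3) = 279 − 191 = 88.

88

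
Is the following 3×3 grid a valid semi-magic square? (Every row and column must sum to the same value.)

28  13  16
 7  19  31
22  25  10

Yes

Row 1: 28 + 13 + 16 = 57.
Row 2: 7 + 19 + 31 = 57.
Row 3: 22 + 25 + 10 = 57.
Column 1: 28 + 7 + 22 = 57.
Column 2: 13 + 19 + 25 = 57.
Column 3: 16 + 31 + 10 = 57.
All lines sum to 57.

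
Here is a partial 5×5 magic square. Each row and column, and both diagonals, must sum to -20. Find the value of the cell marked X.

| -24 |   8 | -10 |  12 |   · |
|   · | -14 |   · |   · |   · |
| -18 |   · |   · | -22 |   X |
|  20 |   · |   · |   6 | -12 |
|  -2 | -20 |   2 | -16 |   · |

10

Row 1: -24 + 8 + (-10) + 12 + ? = -20, so (1,5) = -6.
Row 5 needs -20; the known cells sum to -36, so (5,5) = 16.
From column 1, -20 − (-24 + (-18) + 20 + (-2)) gives (2,1) = 4.
The remaining cell in column 4 is (2,4) = -20 − (-20) = 0.
The remaining cell in main diagonal is (3,3) = -20 − (-16) = -4.
The remaining cell in anti-diagonal is (4,2) = -20 − (-12) = -8.
Row 4 must total -20; the given cells sum to 6, so (4,3) = -26.
The remaining cell in column 2 is (3,2) = -20 − (-34) = 14.
Column 3: -10 + (-4) + (-26) + 2 + ? = -20, so (2,3) = 18.
Using row 2: 4 + (-14) + 18 + 0 + ? → (2,5) = -20 − 8 = -28.
Row 3 needs -20; the known cells sum to -30, so (3,5) = 10.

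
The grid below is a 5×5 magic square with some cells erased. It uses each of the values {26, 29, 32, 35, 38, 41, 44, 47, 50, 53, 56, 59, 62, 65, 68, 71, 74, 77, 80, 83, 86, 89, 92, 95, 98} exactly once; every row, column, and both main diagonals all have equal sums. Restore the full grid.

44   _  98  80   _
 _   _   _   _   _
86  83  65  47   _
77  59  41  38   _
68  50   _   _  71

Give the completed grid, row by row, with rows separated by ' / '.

44 26 98 80 62 / 35 92 74 56 53 / 86 83 65 47 29 / 77 59 41 38 95 / 68 50 32 89 71

The 25 entries sum to 1550, so each line sums to 1550/5 = 310.
The remaining cell in row 3 is (3,5) = 310 − 281 = 29.
Row 4 must total 310; the given cells sum to 215, so (4,5) = 95.
Column 1 needs 310; the known cells sum to 275, so (2,1) = 35.
Using main diagonal: 44 + 65 + 38 + 71 + ? → (2,2) = 310 − 218 = 92.
Column 2: 92 + 83 + 59 + 50 + ? = 310, so (1,2) = 26.
Row 1 needs 310; the known cells sum to 248, so (1,5) = 62.
Using column 5: 62 + 29 + 95 + 71 + ? → (2,5) = 310 − 257 = 53.
Using anti-diagonal: 62 + 65 + 59 + 68 + ? → (2,4) = 310 − 254 = 56.
Row 2: 35 + 92 + 56 + 53 + ? = 310, so (2,3) = 74.
Column 3 needs 310; the known cells sum to 278, so (5,3) = 32.
Column 4: 80 + 56 + 47 + 38 + ? = 310, so (5,4) = 89.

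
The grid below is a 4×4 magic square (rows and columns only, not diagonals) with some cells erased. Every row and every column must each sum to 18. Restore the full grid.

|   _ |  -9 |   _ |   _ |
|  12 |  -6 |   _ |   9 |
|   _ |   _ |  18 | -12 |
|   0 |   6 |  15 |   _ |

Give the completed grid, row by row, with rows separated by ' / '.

21 -9 -18 24 / 12 -6 3 9 / -15 27 18 -12 / 0 6 15 -3

Row 2: 12 + (-6) + 9 + ? = 18, so (2,3) = 3.
Row 4 needs 18; the known cells sum to 21, so (4,4) = -3.
The remaining cell in column 2 is (3,2) = 18 − (-9) = 27.
From column 3, 18 − (3 + 18 + 15) gives (1,3) = -18.
Column 4 must total 18; the given cells sum to -6, so (1,4) = 24.
The remaining cell in row 1 is (1,1) = 18 − (-3) = 21.
Row 3 needs 18; the known cells sum to 33, so (3,1) = -15.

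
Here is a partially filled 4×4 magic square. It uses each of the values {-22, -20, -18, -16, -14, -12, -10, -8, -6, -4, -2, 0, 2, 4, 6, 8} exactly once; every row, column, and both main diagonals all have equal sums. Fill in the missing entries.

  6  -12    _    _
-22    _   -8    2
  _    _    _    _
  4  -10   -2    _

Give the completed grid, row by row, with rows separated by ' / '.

The 16 entries sum to -112, so each line sums to -112/4 = -28.
Row 2 needs -28; the known cells sum to -28, so (2,2) = 0.
From row 4, -28 − (4 + (-10) + (-2)) gives (4,4) = -20.
Column 1 must total -28; the given cells sum to -12, so (3,1) = -16.
Using column 2: -12 + 0 + (-10) + ? → (3,2) = -28 − (-22) = -6.
Main diagonal: 6 + 0 + (-20) + ? = -28, so (3,3) = -14.
The remaining cell in anti-diagonal is (1,4) = -28 − (-10) = -18.
The remaining cell in row 1 is (1,3) = -28 − (-24) = -4.
The remaining cell in row 3 is (3,4) = -28 − (-36) = 8.

6 -12 -4 -18 / -22 0 -8 2 / -16 -6 -14 8 / 4 -10 -2 -20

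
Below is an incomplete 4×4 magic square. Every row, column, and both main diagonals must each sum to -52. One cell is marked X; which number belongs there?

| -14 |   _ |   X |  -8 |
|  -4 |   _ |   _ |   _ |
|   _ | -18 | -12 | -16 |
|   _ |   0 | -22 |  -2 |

Using row 3: -18 + (-12) + (-16) + ? → (3,1) = -52 − (-46) = -6.
The remaining cell in row 4 is (4,1) = -52 − (-24) = -28.
Using column 4: -8 + (-16) + (-2) + ? → (2,4) = -52 − (-26) = -26.
Main diagonal must total -52; the given cells sum to -28, so (2,2) = -24.
Anti-diagonal needs -52; the known cells sum to -54, so (2,3) = 2.
Using column 2: -24 + (-18) + 0 + ? → (1,2) = -52 − (-42) = -10.
Column 3: 2 + (-12) + (-22) + ? = -52, so (1,3) = -20.

-20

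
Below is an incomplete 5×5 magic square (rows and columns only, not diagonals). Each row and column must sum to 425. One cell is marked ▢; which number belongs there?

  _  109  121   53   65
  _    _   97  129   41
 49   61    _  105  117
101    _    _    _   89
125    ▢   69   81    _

37

Using row 1: 109 + 121 + 53 + 65 + ? → (1,1) = 425 − 348 = 77.
Row 3: 49 + 61 + 105 + 117 + ? = 425, so (3,3) = 93.
Column 1: 77 + 49 + 101 + 125 + ? = 425, so (2,1) = 73.
Using column 3: 121 + 97 + 93 + 69 + ? → (4,3) = 425 − 380 = 45.
Column 4: 53 + 129 + 105 + 81 + ? = 425, so (4,4) = 57.
From column 5, 425 − (65 + 41 + 117 + 89) gives (5,5) = 113.
Using row 2: 73 + 97 + 129 + 41 + ? → (2,2) = 425 − 340 = 85.
Row 4 needs 425; the known cells sum to 292, so (4,2) = 133.
Row 5: 125 + 69 + 81 + 113 + ? = 425, so (5,2) = 37.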